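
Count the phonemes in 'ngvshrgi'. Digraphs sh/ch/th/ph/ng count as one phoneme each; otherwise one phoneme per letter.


Parsing 'ngvshrgi' greedily, digraphs first:
  'ng' -> digraph (1 consonant phoneme) (phonemes so far: 1)
  'v' -> consonant phoneme (phonemes so far: 2)
  'sh' -> digraph (1 consonant phoneme) (phonemes so far: 3)
  'r' -> consonant phoneme (phonemes so far: 4)
  'g' -> consonant phoneme (phonemes so far: 5)
  'i' -> vowel phoneme (phonemes so far: 6)
Total phonemes: 6

6


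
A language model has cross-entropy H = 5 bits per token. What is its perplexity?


Perplexity formula: PP = 2^H
H = 5
PP = 2^5
Steps: 2^1 = 2, 2^2 = 4, 2^3 = 8, 2^4 = 16, 2^5 = 32
PP = 32

32


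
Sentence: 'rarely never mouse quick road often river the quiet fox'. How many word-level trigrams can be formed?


Word trigrams from [10] words:
  Trigram 1: (rarely never mouse)
  Trigram 2: (never mouse quick)
  Trigram 3: (mouse quick road)
  Trigram 4: (quick road often)
  Trigram 5: (road often river)
  Trigram 6: (often river the)
  Trigram 7: (river the quiet)
  Trigram 8: (the quiet fox)
Total word trigrams: 10 - 2 = 8

8


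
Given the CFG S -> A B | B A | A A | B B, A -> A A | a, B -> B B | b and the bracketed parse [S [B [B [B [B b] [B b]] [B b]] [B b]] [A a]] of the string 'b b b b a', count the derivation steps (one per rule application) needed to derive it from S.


Every bracketed nonterminal node [X ...] in the tree is produced by exactly one rule application.
Reading the tree off as a leftmost derivation:
  Step 1: S  =>  B A   (applied S -> B A)
  Step 2: B A  =>  B B A   (applied B -> B B)
  Step 3: B B A  =>  B B B A   (applied B -> B B)
  Step 4: B B B A  =>  B B B B A   (applied B -> B B)
  Step 5: B B B B A  =>  b B B B A   (applied B -> b)
  Step 6: b B B B A  =>  b b B B A   (applied B -> b)
  Step 7: b b B B A  =>  b b b B A   (applied B -> b)
  Step 8: b b b B A  =>  b b b b A   (applied B -> b)
  Step 9: b b b b A  =>  b b b b a   (applied A -> a)
Final yield: b b b b a
Total rewrite steps: 9

9


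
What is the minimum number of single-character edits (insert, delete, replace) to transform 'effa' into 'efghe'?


Building DP table for s1='effa' (len 4) and s2='efghe' (len 5):
       e  f  g  h  e
    0  1  2  3  4  5
  e 1  0  1  2  3  4
  f 2  1  0  1  2  3
  f 3  2  1  1  2  3
  a 4  3  2  2  2  3
Edit distance = dp[4][5] = 3

3


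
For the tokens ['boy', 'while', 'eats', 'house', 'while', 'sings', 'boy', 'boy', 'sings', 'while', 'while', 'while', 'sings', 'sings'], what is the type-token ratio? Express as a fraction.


Tokens: 14
Unique types: ('boy', 'eats', 'house', 'sings', 'while') = 5
TTR = 5/14
Already in lowest terms.

5/14


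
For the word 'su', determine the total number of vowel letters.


Scanning each character of 'su':
  Position 1: 's' -> consonant (running count: 0)
  Position 2: 'u' -> vowel (running count: 1)
Total vowels: 1

1


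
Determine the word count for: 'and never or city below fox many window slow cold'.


Counting words by splitting on spaces:
  Word 1: 'and'
  Word 2: 'never'
  Word 3: 'or'
  Word 4: 'city'
  Word 5: 'below'
  Word 6: 'fox'
  Word 7: 'many'
  Word 8: 'window'
  Word 9: 'slow'
  Word 10: 'cold'
Total words: 10

10


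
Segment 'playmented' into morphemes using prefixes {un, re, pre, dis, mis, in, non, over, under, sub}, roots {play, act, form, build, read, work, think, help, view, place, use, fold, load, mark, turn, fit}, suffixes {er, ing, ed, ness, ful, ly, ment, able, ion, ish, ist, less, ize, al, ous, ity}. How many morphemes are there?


Segmenting 'playmented' against the inventory:
  'play' -> root (morpheme 1)
  'ment' -> suffix (morpheme 2)
  'ed' -> suffix (morpheme 3)
Total morphemes: 3

3


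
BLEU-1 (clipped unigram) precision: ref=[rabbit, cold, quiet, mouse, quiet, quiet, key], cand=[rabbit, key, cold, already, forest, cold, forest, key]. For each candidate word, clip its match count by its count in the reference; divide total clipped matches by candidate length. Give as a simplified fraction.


Reference word counts: {'cold': 1, 'key': 1, 'mouse': 1, 'quiet': 3, 'rabbit': 1}
Checking each candidate word (with clipping):
  'rabbit' -> in reference (ref count 1, used 1/1) -> match (matches: 1)
  'key' -> in reference (ref count 1, used 1/1) -> match (matches: 2)
  'cold' -> in reference (ref count 1, used 1/1) -> match (matches: 3)
  'already' -> not in reference -> no match (matches: 3)
  'forest' -> not in reference -> no match (matches: 3)
  'cold' -> ref count 1 already used up (1/1) -> clipped, no match (matches: 3)
  'forest' -> not in reference -> no match (matches: 3)
  'key' -> ref count 1 already used up (1/1) -> clipped, no match (matches: 3)
Clipped matches: 3, Candidate length: 8
Precision = 3/8

3/8


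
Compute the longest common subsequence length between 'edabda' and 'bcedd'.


DP table for LCS of 'edabda' and 'bcedd':
       b  c  e  d  d
    0  0  0  0  0  0
  e 0  0  0  1  1  1
  d 0  0  0  1  2  2
  a 0  0  0  1  2  2
  b 0  1  1  1  2  2
  d 0  1  1  1  2  3
  a 0  1  1  1  2  3
LCS: 'edd'
LCS length = 3

3


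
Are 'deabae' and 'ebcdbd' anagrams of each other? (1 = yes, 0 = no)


Sort characters of 'deabae': 'aabdee'
Sort characters of 'ebcdbd': 'bbcdde'
Sorted forms differ -> they are NOT anagrams
Result: 0

0


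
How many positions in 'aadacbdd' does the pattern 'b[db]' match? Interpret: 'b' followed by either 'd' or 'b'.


Pattern: b[db] means 'b' followed by either 'd' or 'b'.
Scanning 'aadacbdd' position-by-position:
  Pos 0: window 'aa' -> no
  Pos 1: window 'ad' -> no
  Pos 2: window 'da' -> no
  Pos 3: window 'ac' -> no
  Pos 4: window 'cb' -> no
  Pos 5: window 'bd' -> MATCH
  Pos 6: window 'dd' -> no
  Pos 7: window 'd' -> no
Total matches: 1

1


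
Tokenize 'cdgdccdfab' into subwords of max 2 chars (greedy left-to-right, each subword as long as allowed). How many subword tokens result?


'cdgdccdfab' has 10 characters.
Chunking with max size 2:
  Chunk 1: 'cd' (positions 0-1)
  Chunk 2: 'gd' (positions 2-3)
  Chunk 3: 'cc' (positions 4-5)
  Chunk 4: 'df' (positions 6-7)
  Chunk 5: 'ab' (positions 8-9)
Total chunks: ceil(10 / 2) = 5

5


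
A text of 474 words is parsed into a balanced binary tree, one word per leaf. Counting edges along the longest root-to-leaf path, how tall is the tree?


In a balanced binary tree with n leaves the deepest leaf is ceil(log2(n)) edges below the root.
log2(474) = 8.8887
ceil(8.8887) = 9
height (edges) = 9

9


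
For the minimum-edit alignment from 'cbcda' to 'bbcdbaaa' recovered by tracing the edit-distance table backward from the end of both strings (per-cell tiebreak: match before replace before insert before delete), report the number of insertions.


Edit distance = 4. Backtracking from cell (5, 8) with preference match > replace > insert > delete,
then listing the resulting alignment 'cbcda' -> 'bbcdbaaa' left to right:
  Step 1: replace c->b
  Step 2: keep 'b'
  Step 3: keep 'c'
  Step 4: keep 'd'
  Step 5: insert 'b' [insertion #1]
  Step 6: insert 'a' [insertion #2]
  Step 7: insert 'a' [insertion #3]
  Step 8: keep 'a'
Total insertions: 3

3


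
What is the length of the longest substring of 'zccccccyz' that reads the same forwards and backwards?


Scanning 'zccccccyz' for palindromic substrings.
Substring at positions 1-6: 'cccccc'.
Check: reverse('cccccc') = 'cccccc' -> palindrome confirmed.
Neighbouring characters ('z' / 'y') break symmetry, so it cannot extend further.
No longer palindromic substring exists; longest length = 6

6


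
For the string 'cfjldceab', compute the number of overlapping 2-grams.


String 'cfjldceab' has length L = 9.
Number of overlapping n-grams = L - n + 1
Substituting: 9 - 2 + 1 = 8

8


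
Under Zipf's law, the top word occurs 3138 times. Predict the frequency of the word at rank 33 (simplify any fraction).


Zipf's law: freq(rank) = f1 / rank
f1 = 3138, rank = 33
freq = 3138 / 33
GCD(3138, 33) = 3
Simplified: 1046/11

1046/11


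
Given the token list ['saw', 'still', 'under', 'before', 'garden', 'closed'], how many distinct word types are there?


Listing all tokens and tracking unique types:
  Token 1: 'saw' -> NEW (unique so far: 1)
  Token 2: 'still' -> NEW (unique so far: 2)
  Token 3: 'under' -> NEW (unique so far: 3)
  Token 4: 'before' -> NEW (unique so far: 4)
  Token 5: 'garden' -> NEW (unique so far: 5)
  Token 6: 'closed' -> NEW (unique so far: 6)
Unique types: ('before', 'closed', 'garden', 'saw', 'still', 'under')
Vocabulary size: 6

6


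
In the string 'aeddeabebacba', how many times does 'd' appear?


Scanning 'aeddeabebacba' for 'd':
  Position 2: 'd' -> MATCH (count: 1)
  Position 3: 'd' -> MATCH (count: 2)
Total occurrences of 'd': 2

2


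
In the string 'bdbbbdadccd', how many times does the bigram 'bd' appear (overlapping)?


Scanning 'bdbbbdadccd' for bigram 'bd':
  Position 0: 'bd' -> MATCH
  Position 1: 'db' -> no
  Position 2: 'bb' -> no
  Position 3: 'bb' -> no
  Position 4: 'bd' -> MATCH
  Position 5: 'da' -> no
  Position 6: 'ad' -> no
  Position 7: 'dc' -> no
  Position 8: 'cc' -> no
  Position 9: 'cd' -> no
Total matches: 2

2


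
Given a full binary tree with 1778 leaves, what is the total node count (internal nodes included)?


Leaf nodes (terminals): 1778
Internal nodes = n - 1 = 1778 - 1 = 1777
Total = leaves + internal = 1778 + 1777 = 3555

3555


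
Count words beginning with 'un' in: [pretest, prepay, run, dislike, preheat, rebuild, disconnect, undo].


Checking each word for prefix 'un':
  'pretest' -> no (count: 0)
  'prepay' -> no (count: 0)
  'run' -> no (count: 0)
  'dislike' -> no (count: 0)
  'preheat' -> no (count: 0)
  'rebuild' -> no (count: 0)
  'disconnect' -> no (count: 0)
  'undo' -> YES, starts with 'un' (count: 1)
Total with prefix 'un': 1

1


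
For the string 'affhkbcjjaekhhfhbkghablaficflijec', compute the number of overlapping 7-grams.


String 'affhkbcjjaekhhfhbkghablaficflijec' has length L = 33.
Number of overlapping n-grams = L - n + 1
Substituting: 33 - 7 + 1 = 27

27


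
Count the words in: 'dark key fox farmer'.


Counting words by splitting on spaces:
  Word 1: 'dark'
  Word 2: 'key'
  Word 3: 'fox'
  Word 4: 'farmer'
Total words: 4

4


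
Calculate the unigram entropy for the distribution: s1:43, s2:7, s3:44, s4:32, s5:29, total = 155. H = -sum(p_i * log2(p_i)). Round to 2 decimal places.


Computing entropy H = -sum(p_i * log2(p_i)):
  s1: p = 43/155 = 0.2774, -p*log2(p) = 0.5132
  s2: p = 7/155 = 0.0452, -p*log2(p) = 0.2018
  s3: p = 44/155 = 0.2839, -p*log2(p) = 0.5157
  s4: p = 32/155 = 0.2065, -p*log2(p) = 0.4699
  s5: p = 29/155 = 0.1871, -p*log2(p) = 0.4524
H = sum of terms = 2.1530
Rounded to 2 decimals: 2.15

2.15


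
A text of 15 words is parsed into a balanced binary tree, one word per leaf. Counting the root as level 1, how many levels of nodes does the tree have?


In a balanced binary tree with n leaves the deepest leaf is ceil(log2(n)) edges below the root,
so counting node levels inclusive of root and leaves gives ceil(log2(n)) + 1 levels.
log2(15) = 3.9069
ceil(3.9069) = 4
levels = 4 + 1 = 5

5


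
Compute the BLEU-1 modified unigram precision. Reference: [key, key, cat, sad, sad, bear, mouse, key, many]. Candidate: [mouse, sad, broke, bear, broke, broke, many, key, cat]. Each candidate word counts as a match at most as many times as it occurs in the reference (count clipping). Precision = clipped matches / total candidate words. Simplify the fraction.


Reference word counts: {'bear': 1, 'cat': 1, 'key': 3, 'many': 1, 'mouse': 1, 'sad': 2}
Checking each candidate word (with clipping):
  'mouse' -> in reference (ref count 1, used 1/1) -> match (matches: 1)
  'sad' -> in reference (ref count 2, used 1/2) -> match (matches: 2)
  'broke' -> not in reference -> no match (matches: 2)
  'bear' -> in reference (ref count 1, used 1/1) -> match (matches: 3)
  'broke' -> not in reference -> no match (matches: 3)
  'broke' -> not in reference -> no match (matches: 3)
  'many' -> in reference (ref count 1, used 1/1) -> match (matches: 4)
  'key' -> in reference (ref count 3, used 1/3) -> match (matches: 5)
  'cat' -> in reference (ref count 1, used 1/1) -> match (matches: 6)
Clipped matches: 6, Candidate length: 9
Precision = 6/9 = 2/3

2/3


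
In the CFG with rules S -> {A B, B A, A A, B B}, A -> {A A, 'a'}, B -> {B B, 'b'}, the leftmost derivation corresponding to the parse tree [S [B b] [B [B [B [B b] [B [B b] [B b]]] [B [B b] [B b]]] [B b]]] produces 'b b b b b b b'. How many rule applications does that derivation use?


Every bracketed nonterminal node [X ...] in the tree is produced by exactly one rule application.
Reading the tree off as a leftmost derivation:
  Step 1: S  =>  B B   (applied S -> B B)
  Step 2: B B  =>  b B   (applied B -> b)
  Step 3: b B  =>  b B B   (applied B -> B B)
  Step 4: b B B  =>  b B B B   (applied B -> B B)
  Step 5: b B B B  =>  b B B B B   (applied B -> B B)
  Step 6: b B B B B  =>  b b B B B   (applied B -> b)
  Step 7: b b B B B  =>  b b B B B B   (applied B -> B B)
  Step 8: b b B B B B  =>  b b b B B B   (applied B -> b)
  Step 9: b b b B B B  =>  b b b b B B   (applied B -> b)
  Step 10: b b b b B B  =>  b b b b B B B   (applied B -> B B)
  Step 11: b b b b B B B  =>  b b b b b B B   (applied B -> b)
  Step 12: b b b b b B B  =>  b b b b b b B   (applied B -> b)
  Step 13: b b b b b b B  =>  b b b b b b b   (applied B -> b)
Final yield: b b b b b b b
Total rewrite steps: 13

13


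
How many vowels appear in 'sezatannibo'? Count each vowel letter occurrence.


Scanning each character of 'sezatannibo':
  Position 1: 's' -> consonant (running count: 0)
  Position 2: 'e' -> vowel (running count: 1)
  Position 3: 'z' -> consonant (running count: 1)
  Position 4: 'a' -> vowel (running count: 2)
  Position 5: 't' -> consonant (running count: 2)
  Position 6: 'a' -> vowel (running count: 3)
  Position 7: 'n' -> consonant (running count: 3)
  Position 8: 'n' -> consonant (running count: 3)
  Position 9: 'i' -> vowel (running count: 4)
  Position 10: 'b' -> consonant (running count: 4)
  Position 11: 'o' -> vowel (running count: 5)
Total vowels: 5

5


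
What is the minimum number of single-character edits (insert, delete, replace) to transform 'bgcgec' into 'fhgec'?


Building DP table for s1='bgcgec' (len 6) and s2='fhgec' (len 5):
       f  h  g  e  c
    0  1  2  3  4  5
  b 1  1  2  3  4  5
  g 2  2  2  2  3  4
  c 3  3  3  3  3  3
  g 4  4  4  3  4  4
  e 5  5  5  4  3  4
  c 6  6  6  5  4  3
Edit distance = dp[6][5] = 3

3


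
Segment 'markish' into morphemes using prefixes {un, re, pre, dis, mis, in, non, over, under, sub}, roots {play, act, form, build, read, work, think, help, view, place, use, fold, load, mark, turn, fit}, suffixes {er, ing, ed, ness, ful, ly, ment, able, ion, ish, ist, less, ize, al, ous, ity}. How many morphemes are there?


Segmenting 'markish' against the inventory:
  'mark' -> root (morpheme 1)
  'ish' -> suffix (morpheme 2)
Total morphemes: 2

2


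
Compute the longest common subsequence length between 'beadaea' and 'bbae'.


DP table for LCS of 'beadaea' and 'bbae':
       b  b  a  e
    0  0  0  0  0
  b 0  1  1  1  1
  e 0  1  1  1  2
  a 0  1  1  2  2
  d 0  1  1  2  2
  a 0  1  1  2  2
  e 0  1  1  2  3
  a 0  1  1  2  3
LCS: 'bae'
LCS length = 3

3


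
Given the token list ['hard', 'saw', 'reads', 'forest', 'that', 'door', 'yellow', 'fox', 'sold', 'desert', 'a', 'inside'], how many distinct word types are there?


Listing all tokens and tracking unique types:
  Token 1: 'hard' -> NEW (unique so far: 1)
  Token 2: 'saw' -> NEW (unique so far: 2)
  Token 3: 'reads' -> NEW (unique so far: 3)
  Token 4: 'forest' -> NEW (unique so far: 4)
  Token 5: 'that' -> NEW (unique so far: 5)
  Token 6: 'door' -> NEW (unique so far: 6)
  Token 7: 'yellow' -> NEW (unique so far: 7)
  Token 8: 'fox' -> NEW (unique so far: 8)
  Token 9: 'sold' -> NEW (unique so far: 9)
  Token 10: 'desert' -> NEW (unique so far: 10)
  Token 11: 'a' -> NEW (unique so far: 11)
  Token 12: 'inside' -> NEW (unique so far: 12)
Unique types: ('a', 'desert', 'door', 'forest', 'fox', 'hard', 'inside', 'reads', 'saw', 'sold', 'that', 'yellow')
Vocabulary size: 12

12


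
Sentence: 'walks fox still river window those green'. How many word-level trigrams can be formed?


Word trigrams from [7] words:
  Trigram 1: (walks fox still)
  Trigram 2: (fox still river)
  Trigram 3: (still river window)
  Trigram 4: (river window those)
  Trigram 5: (window those green)
Total word trigrams: 7 - 2 = 5

5


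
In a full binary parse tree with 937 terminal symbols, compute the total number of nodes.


Leaf nodes (terminals): 937
Internal nodes = n - 1 = 937 - 1 = 936
Total = leaves + internal = 937 + 936 = 1873

1873


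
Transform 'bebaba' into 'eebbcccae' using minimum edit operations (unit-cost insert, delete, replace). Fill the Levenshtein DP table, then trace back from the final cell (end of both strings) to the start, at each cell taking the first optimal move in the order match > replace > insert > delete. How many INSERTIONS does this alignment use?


Edit distance = 6. Backtracking from cell (6, 9) with preference match > replace > insert > delete,
then listing the resulting alignment 'bebaba' -> 'eebbcccae' left to right:
  Step 1: replace b->e
  Step 2: keep 'e'
  Step 3: insert 'b' [insertion #1]
  Step 4: keep 'b'
  Step 5: insert 'c' [insertion #2]
  Step 6: replace a->c
  Step 7: replace b->c
  Step 8: keep 'a'
  Step 9: insert 'e' [insertion #3]
Total insertions: 3

3


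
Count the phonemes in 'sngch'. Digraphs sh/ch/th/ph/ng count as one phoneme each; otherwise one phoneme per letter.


Parsing 'sngch' greedily, digraphs first:
  's' -> consonant phoneme (phonemes so far: 1)
  'ng' -> digraph (1 consonant phoneme) (phonemes so far: 2)
  'ch' -> digraph (1 consonant phoneme) (phonemes so far: 3)
Total phonemes: 3

3


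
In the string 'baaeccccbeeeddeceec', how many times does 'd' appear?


Scanning 'baaeccccbeeeddeceec' for 'd':
  Position 12: 'd' -> MATCH (count: 1)
  Position 13: 'd' -> MATCH (count: 2)
Total occurrences of 'd': 2

2


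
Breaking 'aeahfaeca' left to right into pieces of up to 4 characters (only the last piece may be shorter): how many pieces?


'aeahfaeca' has 9 characters.
Chunking with max size 4:
  Chunk 1: 'aeah' (positions 0-3)
  Chunk 2: 'faec' (positions 4-7)
  Chunk 3: 'a' (positions 8-8)
Total chunks: ceil(9 / 4) = 3

3


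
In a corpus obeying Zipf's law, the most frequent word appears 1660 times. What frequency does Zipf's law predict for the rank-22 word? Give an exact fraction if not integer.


Zipf's law: freq(rank) = f1 / rank
f1 = 1660, rank = 22
freq = 1660 / 22
GCD(1660, 22) = 2
Simplified: 830/11

830/11


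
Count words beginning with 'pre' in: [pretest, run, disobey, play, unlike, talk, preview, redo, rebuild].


Checking each word for prefix 'pre':
  'pretest' -> YES, starts with 'pre' (count: 1)
  'run' -> no (count: 1)
  'disobey' -> no (count: 1)
  'play' -> no (count: 1)
  'unlike' -> no (count: 1)
  'talk' -> no (count: 1)
  'preview' -> YES, starts with 'pre' (count: 2)
  'redo' -> no (count: 2)
  'rebuild' -> no (count: 2)
Total with prefix 'pre': 2

2


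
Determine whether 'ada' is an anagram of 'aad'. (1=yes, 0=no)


Sort characters of 'ada': 'aad'
Sort characters of 'aad': 'aad'
Sorted forms match -> they ARE anagrams
Result: 1

1


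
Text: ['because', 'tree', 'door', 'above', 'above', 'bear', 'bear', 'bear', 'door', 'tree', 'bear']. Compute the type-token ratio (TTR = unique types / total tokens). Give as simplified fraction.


Tokens: 11
Unique types: ('above', 'bear', 'because', 'door', 'tree') = 5
TTR = 5/11
Already in lowest terms.

5/11


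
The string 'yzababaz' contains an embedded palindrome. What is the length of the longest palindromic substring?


Scanning 'yzababaz' for palindromic substrings.
Substring at positions 1-7: 'zababaz'.
Check: reverse('zababaz') = 'zababaz' -> palindrome confirmed.
Neighbouring characters ('y' / '-') break symmetry, so it cannot extend further.
No longer palindromic substring exists; longest length = 7

7


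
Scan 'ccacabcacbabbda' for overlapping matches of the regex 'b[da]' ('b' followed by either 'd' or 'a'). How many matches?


Pattern: b[da] means 'b' followed by either 'd' or 'a'.
Scanning 'ccacabcacbabbda' position-by-position:
  Pos 0: window 'cc' -> no
  Pos 1: window 'ca' -> no
  Pos 2: window 'ac' -> no
  Pos 3: window 'ca' -> no
  Pos 4: window 'ab' -> no
  Pos 5: window 'bc' -> no
  Pos 6: window 'ca' -> no
  Pos 7: window 'ac' -> no
  Pos 8: window 'cb' -> no
  Pos 9: window 'ba' -> MATCH
  Pos 10: window 'ab' -> no
  Pos 11: window 'bb' -> no
  Pos 12: window 'bd' -> MATCH
  Pos 13: window 'da' -> no
  Pos 14: window 'a' -> no
Total matches: 2

2


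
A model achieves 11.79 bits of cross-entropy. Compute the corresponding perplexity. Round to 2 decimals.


Perplexity formula: PP = 2^H
H = 11.79
PP = 2^11.79
Decompose: 2^11.79 = 2^11 * 2^0.79
2^11 = 2048, 2^0.79 ~ 1.7290745
PP ~ 2048 * 1.7290745 = 3541.1445760
Rounded to 2 decimals: 3541.14

3541.14


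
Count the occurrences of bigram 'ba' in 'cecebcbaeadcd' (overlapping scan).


Scanning 'cecebcbaeadcd' for bigram 'ba':
  Position 0: 'ce' -> no
  Position 1: 'ec' -> no
  Position 2: 'ce' -> no
  Position 3: 'eb' -> no
  Position 4: 'bc' -> no
  Position 5: 'cb' -> no
  Position 6: 'ba' -> MATCH
  Position 7: 'ae' -> no
  Position 8: 'ea' -> no
  Position 9: 'ad' -> no
  Position 10: 'dc' -> no
  Position 11: 'cd' -> no
Total matches: 1

1


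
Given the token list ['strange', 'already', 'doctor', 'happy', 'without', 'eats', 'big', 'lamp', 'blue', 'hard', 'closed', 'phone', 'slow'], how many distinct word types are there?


Listing all tokens and tracking unique types:
  Token 1: 'strange' -> NEW (unique so far: 1)
  Token 2: 'already' -> NEW (unique so far: 2)
  Token 3: 'doctor' -> NEW (unique so far: 3)
  Token 4: 'happy' -> NEW (unique so far: 4)
  Token 5: 'without' -> NEW (unique so far: 5)
  Token 6: 'eats' -> NEW (unique so far: 6)
  Token 7: 'big' -> NEW (unique so far: 7)
  Token 8: 'lamp' -> NEW (unique so far: 8)
  Token 9: 'blue' -> NEW (unique so far: 9)
  Token 10: 'hard' -> NEW (unique so far: 10)
  Token 11: 'closed' -> NEW (unique so far: 11)
  Token 12: 'phone' -> NEW (unique so far: 12)
  Token 13: 'slow' -> NEW (unique so far: 13)
Unique types: ('already', 'big', 'blue', 'closed', 'doctor', 'eats', 'happy', 'hard', 'lamp', 'phone', 'slow', 'strange', 'without')
Vocabulary size: 13

13


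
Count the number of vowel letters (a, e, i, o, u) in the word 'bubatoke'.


Scanning each character of 'bubatoke':
  Position 1: 'b' -> consonant (running count: 0)
  Position 2: 'u' -> vowel (running count: 1)
  Position 3: 'b' -> consonant (running count: 1)
  Position 4: 'a' -> vowel (running count: 2)
  Position 5: 't' -> consonant (running count: 2)
  Position 6: 'o' -> vowel (running count: 3)
  Position 7: 'k' -> consonant (running count: 3)
  Position 8: 'e' -> vowel (running count: 4)
Total vowels: 4

4


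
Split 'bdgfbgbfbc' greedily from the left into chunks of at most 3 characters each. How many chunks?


'bdgfbgbfbc' has 10 characters.
Chunking with max size 3:
  Chunk 1: 'bdg' (positions 0-2)
  Chunk 2: 'fbg' (positions 3-5)
  Chunk 3: 'bfb' (positions 6-8)
  Chunk 4: 'c' (positions 9-9)
Total chunks: ceil(10 / 3) = 4

4


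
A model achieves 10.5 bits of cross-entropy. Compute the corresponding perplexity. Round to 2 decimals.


Perplexity formula: PP = 2^H
H = 10.5
PP = 2^10.5
Decompose: 2^10.5 = 2^10 * 2^0.5 = 2^10 * sqrt(2)
2^10 = 1024, sqrt(2) ~ 1.4142136
PP ~ 1024 * 1.4142136 = 1448.1547264
Rounded to 2 decimals: 1448.15

1448.15


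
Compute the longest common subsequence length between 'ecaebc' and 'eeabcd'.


DP table for LCS of 'ecaebc' and 'eeabcd':
       e  e  a  b  c  d
    0  0  0  0  0  0  0
  e 0  1  1  1  1  1  1
  c 0  1  1  1  1  2  2
  a 0  1  1  2  2  2  2
  e 0  1  2  2  2  2  2
  b 0  1  2  2  3  3  3
  c 0  1  2  2  3  4  4
LCS: 'eabc'
LCS length = 4

4


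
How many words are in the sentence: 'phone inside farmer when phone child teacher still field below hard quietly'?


Counting words by splitting on spaces:
  Word 1: 'phone'
  Word 2: 'inside'
  Word 3: 'farmer'
  Word 4: 'when'
  Word 5: 'phone'
  Word 6: 'child'
  Word 7: 'teacher'
  Word 8: 'still'
  Word 9: 'field'
  Word 10: 'below'
  Word 11: 'hard'
  Word 12: 'quietly'
Total words: 12

12


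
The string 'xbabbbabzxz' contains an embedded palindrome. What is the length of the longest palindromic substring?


Scanning 'xbabbbabzxz' for palindromic substrings.
Substring at positions 1-7: 'babbbab'.
Check: reverse('babbbab') = 'babbbab' -> palindrome confirmed.
Neighbouring characters ('x' / 'z') break symmetry, so it cannot extend further.
No longer palindromic substring exists; longest length = 7

7


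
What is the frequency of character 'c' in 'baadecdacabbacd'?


Scanning 'baadecdacabbacd' for 'c':
  Position 5: 'c' -> MATCH (count: 1)
  Position 8: 'c' -> MATCH (count: 2)
  Position 13: 'c' -> MATCH (count: 3)
Total occurrences of 'c': 3

3


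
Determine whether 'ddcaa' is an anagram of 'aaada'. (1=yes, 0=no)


Sort characters of 'ddcaa': 'aacdd'
Sort characters of 'aaada': 'aaaad'
Sorted forms differ -> they are NOT anagrams
Result: 0

0


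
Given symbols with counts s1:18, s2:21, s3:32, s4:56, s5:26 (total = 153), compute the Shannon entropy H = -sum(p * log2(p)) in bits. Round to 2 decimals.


Computing entropy H = -sum(p_i * log2(p_i)):
  s1: p = 18/153 = 0.1176, -p*log2(p) = 0.3632
  s2: p = 21/153 = 0.1373, -p*log2(p) = 0.3932
  s3: p = 32/153 = 0.2092, -p*log2(p) = 0.4721
  s4: p = 56/153 = 0.3660, -p*log2(p) = 0.5307
  s5: p = 26/153 = 0.1699, -p*log2(p) = 0.4345
H = sum of terms = 2.1937
Rounded to 2 decimals: 2.19

2.19


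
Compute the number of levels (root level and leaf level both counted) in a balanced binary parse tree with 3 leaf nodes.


In a balanced binary tree with n leaves the deepest leaf is ceil(log2(n)) edges below the root,
so counting node levels inclusive of root and leaves gives ceil(log2(n)) + 1 levels.
log2(3) = 1.5850
ceil(1.5850) = 2
levels = 2 + 1 = 3

3


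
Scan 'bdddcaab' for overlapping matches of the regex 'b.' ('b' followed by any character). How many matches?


Pattern: b. means 'b' followed by any character.
Scanning 'bdddcaab' position-by-position:
  Pos 0: window 'bd' -> MATCH
  Pos 1: window 'dd' -> no
  Pos 2: window 'dd' -> no
  Pos 3: window 'dc' -> no
  Pos 4: window 'ca' -> no
  Pos 5: window 'aa' -> no
  Pos 6: window 'ab' -> no
  Pos 7: window 'b' -> no
Total matches: 1

1


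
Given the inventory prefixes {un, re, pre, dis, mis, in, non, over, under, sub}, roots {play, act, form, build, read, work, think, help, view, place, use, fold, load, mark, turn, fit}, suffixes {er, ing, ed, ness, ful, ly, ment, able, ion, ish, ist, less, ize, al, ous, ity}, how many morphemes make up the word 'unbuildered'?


Segmenting 'unbuildered' against the inventory:
  'un' -> prefix (morpheme 1)
  'build' -> root (morpheme 2)
  'er' -> suffix (morpheme 3)
  'ed' -> suffix (morpheme 4)
Total morphemes: 4

4


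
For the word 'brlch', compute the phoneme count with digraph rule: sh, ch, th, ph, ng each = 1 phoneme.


Parsing 'brlch' greedily, digraphs first:
  'b' -> consonant phoneme (phonemes so far: 1)
  'r' -> consonant phoneme (phonemes so far: 2)
  'l' -> consonant phoneme (phonemes so far: 3)
  'ch' -> digraph (1 consonant phoneme) (phonemes so far: 4)
Total phonemes: 4

4


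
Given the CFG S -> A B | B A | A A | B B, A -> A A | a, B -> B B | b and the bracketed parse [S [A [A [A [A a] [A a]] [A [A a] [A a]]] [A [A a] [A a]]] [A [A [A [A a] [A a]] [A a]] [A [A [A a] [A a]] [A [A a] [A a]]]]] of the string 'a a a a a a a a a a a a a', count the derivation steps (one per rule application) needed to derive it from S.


Every bracketed nonterminal node [X ...] in the tree is produced by exactly one rule application.
Reading the tree off as a leftmost derivation:
  Step 1: S  =>  A A   (applied S -> A A)
  Step 2: A A  =>  A A A   (applied A -> A A)
  Step 3: A A A  =>  A A A A   (applied A -> A A)
  Step 4: A A A A  =>  A A A A A   (applied A -> A A)
  Step 5: A A A A A  =>  a A A A A   (applied A -> a)
  Step 6: a A A A A  =>  a a A A A   (applied A -> a)
  Step 7: a a A A A  =>  a a A A A A   (applied A -> A A)
  Step 8: a a A A A A  =>  a a a A A A   (applied A -> a)
  Step 9: a a a A A A  =>  a a a a A A   (applied A -> a)
  Step 10: a a a a A A  =>  a a a a A A A   (applied A -> A A)
  Step 11: a a a a A A A  =>  a a a a a A A   (applied A -> a)
  Step 12: a a a a a A A  =>  a a a a a a A   (applied A -> a)
  Step 13: a a a a a a A  =>  a a a a a a A A   (applied A -> A A)
  Step 14: a a a a a a A A  =>  a a a a a a A A A   (applied A -> A A)
  Step 15: a a a a a a A A A  =>  a a a a a a A A A A   (applied A -> A A)
  Step 16: a a a a a a A A A A  =>  a a a a a a a A A A   (applied A -> a)
  Step 17: a a a a a a a A A A  =>  a a a a a a a a A A   (applied A -> a)
  Step 18: a a a a a a a a A A  =>  a a a a a a a a a A   (applied A -> a)
  Step 19: a a a a a a a a a A  =>  a a a a a a a a a A A   (applied A -> A A)
  Step 20: a a a a a a a a a A A  =>  a a a a a a a a a A A A   (applied A -> A A)
  Step 21: a a a a a a a a a A A A  =>  a a a a a a a a a a A A   (applied A -> a)
  Step 22: a a a a a a a a a a A A  =>  a a a a a a a a a a a A   (applied A -> a)
  Step 23: a a a a a a a a a a a A  =>  a a a a a a a a a a a A A   (applied A -> A A)
  Step 24: a a a a a a a a a a a A A  =>  a a a a a a a a a a a a A   (applied A -> a)
  Step 25: a a a a a a a a a a a a A  =>  a a a a a a a a a a a a a   (applied A -> a)
Final yield: a a a a a a a a a a a a a
Total rewrite steps: 25

25


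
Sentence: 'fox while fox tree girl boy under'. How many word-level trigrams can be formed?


Word trigrams from [7] words:
  Trigram 1: (fox while fox)
  Trigram 2: (while fox tree)
  Trigram 3: (fox tree girl)
  Trigram 4: (tree girl boy)
  Trigram 5: (girl boy under)
Total word trigrams: 7 - 2 = 5

5


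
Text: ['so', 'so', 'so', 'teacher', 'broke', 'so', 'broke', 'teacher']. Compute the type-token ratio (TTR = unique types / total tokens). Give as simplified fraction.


Tokens: 8
Unique types: ('broke', 'so', 'teacher') = 3
TTR = 3/8
Already in lowest terms.

3/8


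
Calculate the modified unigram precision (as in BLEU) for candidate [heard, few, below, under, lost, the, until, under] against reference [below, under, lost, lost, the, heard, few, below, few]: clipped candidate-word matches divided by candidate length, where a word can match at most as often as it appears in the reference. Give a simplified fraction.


Reference word counts: {'below': 2, 'few': 2, 'heard': 1, 'lost': 2, 'the': 1, 'under': 1}
Checking each candidate word (with clipping):
  'heard' -> in reference (ref count 1, used 1/1) -> match (matches: 1)
  'few' -> in reference (ref count 2, used 1/2) -> match (matches: 2)
  'below' -> in reference (ref count 2, used 1/2) -> match (matches: 3)
  'under' -> in reference (ref count 1, used 1/1) -> match (matches: 4)
  'lost' -> in reference (ref count 2, used 1/2) -> match (matches: 5)
  'the' -> in reference (ref count 1, used 1/1) -> match (matches: 6)
  'until' -> not in reference -> no match (matches: 6)
  'under' -> ref count 1 already used up (1/1) -> clipped, no match (matches: 6)
Clipped matches: 6, Candidate length: 8
Precision = 6/8 = 3/4

3/4


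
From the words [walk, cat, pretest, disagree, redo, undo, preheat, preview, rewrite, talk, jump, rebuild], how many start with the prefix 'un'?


Checking each word for prefix 'un':
  'walk' -> no (count: 0)
  'cat' -> no (count: 0)
  'pretest' -> no (count: 0)
  'disagree' -> no (count: 0)
  'redo' -> no (count: 0)
  'undo' -> YES, starts with 'un' (count: 1)
  'preheat' -> no (count: 1)
  'preview' -> no (count: 1)
  'rewrite' -> no (count: 1)
  'talk' -> no (count: 1)
  'jump' -> no (count: 1)
  'rebuild' -> no (count: 1)
Total with prefix 'un': 1

1


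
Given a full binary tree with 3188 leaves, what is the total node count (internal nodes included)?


Leaf nodes (terminals): 3188
Internal nodes = n - 1 = 3188 - 1 = 3187
Total = leaves + internal = 3188 + 3187 = 6375

6375


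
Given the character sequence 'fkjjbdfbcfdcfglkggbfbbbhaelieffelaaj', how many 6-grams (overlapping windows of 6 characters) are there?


String 'fkjjbdfbcfdcfglkggbfbbbhaelieffelaaj' has length L = 36.
Number of overlapping n-grams = L - n + 1
Substituting: 36 - 6 + 1 = 31

31


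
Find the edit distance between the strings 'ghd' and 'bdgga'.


Building DP table for s1='ghd' (len 3) and s2='bdgga' (len 5):
       b  d  g  g  a
    0  1  2  3  4  5
  g 1  1  2  2  3  4
  h 2  2  2  3  3  4
  d 3  3  2  3  4  4
Edit distance = dp[3][5] = 4

4


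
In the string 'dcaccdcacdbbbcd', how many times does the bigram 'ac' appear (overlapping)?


Scanning 'dcaccdcacdbbbcd' for bigram 'ac':
  Position 0: 'dc' -> no
  Position 1: 'ca' -> no
  Position 2: 'ac' -> MATCH
  Position 3: 'cc' -> no
  Position 4: 'cd' -> no
  Position 5: 'dc' -> no
  Position 6: 'ca' -> no
  Position 7: 'ac' -> MATCH
  Position 8: 'cd' -> no
  Position 9: 'db' -> no
  Position 10: 'bb' -> no
  Position 11: 'bb' -> no
  Position 12: 'bc' -> no
  Position 13: 'cd' -> no
Total matches: 2

2


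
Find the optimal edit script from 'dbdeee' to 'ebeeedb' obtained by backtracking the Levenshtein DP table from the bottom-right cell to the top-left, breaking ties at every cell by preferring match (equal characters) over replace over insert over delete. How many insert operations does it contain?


Edit distance = 4. Backtracking from cell (6, 7) with preference match > replace > insert > delete,
then listing the resulting alignment 'dbdeee' -> 'ebeeedb' left to right:
  Step 1: replace d->e
  Step 2: keep 'b'
  Step 3: replace d->e
  Step 4: keep 'e'
  Step 5: keep 'e'
  Step 6: insert 'd' [insertion #1]
  Step 7: replace e->b
Total insertions: 1

1


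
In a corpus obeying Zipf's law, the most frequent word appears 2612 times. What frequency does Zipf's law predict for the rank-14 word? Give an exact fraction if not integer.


Zipf's law: freq(rank) = f1 / rank
f1 = 2612, rank = 14
freq = 2612 / 14
GCD(2612, 14) = 2
Simplified: 1306/7

1306/7


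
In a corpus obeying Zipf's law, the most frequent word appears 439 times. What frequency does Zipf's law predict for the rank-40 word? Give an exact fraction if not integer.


Zipf's law: freq(rank) = f1 / rank
f1 = 439, rank = 40
freq = 439 / 40
GCD(439, 40) = 1
Simplified: 439/40

439/40


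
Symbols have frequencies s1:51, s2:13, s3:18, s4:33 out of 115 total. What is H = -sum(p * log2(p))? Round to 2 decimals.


Computing entropy H = -sum(p_i * log2(p_i)):
  s1: p = 51/115 = 0.4435, -p*log2(p) = 0.5202
  s2: p = 13/115 = 0.1130, -p*log2(p) = 0.3555
  s3: p = 18/115 = 0.1565, -p*log2(p) = 0.4188
  s4: p = 33/115 = 0.2870, -p*log2(p) = 0.5168
H = sum of terms = 1.8113
Rounded to 2 decimals: 1.81

1.81


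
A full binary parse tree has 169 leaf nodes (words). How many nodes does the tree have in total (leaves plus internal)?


Leaf nodes (terminals): 169
Internal nodes = n - 1 = 169 - 1 = 168
Total = leaves + internal = 169 + 168 = 337

337


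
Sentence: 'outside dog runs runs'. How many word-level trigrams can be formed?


Word trigrams from [4] words:
  Trigram 1: (outside dog runs)
  Trigram 2: (dog runs runs)
Total word trigrams: 4 - 2 = 2

2


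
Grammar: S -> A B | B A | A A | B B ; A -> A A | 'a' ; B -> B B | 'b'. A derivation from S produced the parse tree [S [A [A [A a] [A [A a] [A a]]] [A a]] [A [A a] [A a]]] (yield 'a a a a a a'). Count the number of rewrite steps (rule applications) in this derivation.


Every bracketed nonterminal node [X ...] in the tree is produced by exactly one rule application.
Reading the tree off as a leftmost derivation:
  Step 1: S  =>  A A   (applied S -> A A)
  Step 2: A A  =>  A A A   (applied A -> A A)
  Step 3: A A A  =>  A A A A   (applied A -> A A)
  Step 4: A A A A  =>  a A A A   (applied A -> a)
  Step 5: a A A A  =>  a A A A A   (applied A -> A A)
  Step 6: a A A A A  =>  a a A A A   (applied A -> a)
  Step 7: a a A A A  =>  a a a A A   (applied A -> a)
  Step 8: a a a A A  =>  a a a a A   (applied A -> a)
  Step 9: a a a a A  =>  a a a a A A   (applied A -> A A)
  Step 10: a a a a A A  =>  a a a a a A   (applied A -> a)
  Step 11: a a a a a A  =>  a a a a a a   (applied A -> a)
Final yield: a a a a a a
Total rewrite steps: 11

11


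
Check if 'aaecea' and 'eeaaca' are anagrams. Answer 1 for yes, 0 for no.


Sort characters of 'aaecea': 'aaacee'
Sort characters of 'eeaaca': 'aaacee'
Sorted forms match -> they ARE anagrams
Result: 1

1


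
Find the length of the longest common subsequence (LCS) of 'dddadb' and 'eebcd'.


DP table for LCS of 'dddadb' and 'eebcd':
       e  e  b  c  d
    0  0  0  0  0  0
  d 0  0  0  0  0  1
  d 0  0  0  0  0  1
  d 0  0  0  0  0  1
  a 0  0  0  0  0  1
  d 0  0  0  0  0  1
  b 0  0  0  1  1  1
LCS: 'd'
LCS length = 1

1


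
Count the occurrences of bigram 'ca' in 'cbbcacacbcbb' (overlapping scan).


Scanning 'cbbcacacbcbb' for bigram 'ca':
  Position 0: 'cb' -> no
  Position 1: 'bb' -> no
  Position 2: 'bc' -> no
  Position 3: 'ca' -> MATCH
  Position 4: 'ac' -> no
  Position 5: 'ca' -> MATCH
  Position 6: 'ac' -> no
  Position 7: 'cb' -> no
  Position 8: 'bc' -> no
  Position 9: 'cb' -> no
  Position 10: 'bb' -> no
Total matches: 2

2


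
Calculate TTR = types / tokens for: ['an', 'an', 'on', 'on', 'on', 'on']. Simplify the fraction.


Tokens: 6
Unique types: ('an', 'on') = 2
TTR = 2/6
Simplify: divide both by 2 -> 1/3
TTR = 1/3

1/3


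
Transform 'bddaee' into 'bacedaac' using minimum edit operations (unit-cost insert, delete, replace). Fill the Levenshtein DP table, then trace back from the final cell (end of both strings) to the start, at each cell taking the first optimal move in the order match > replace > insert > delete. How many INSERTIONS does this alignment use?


Edit distance = 5. Backtracking from cell (6, 8) with preference match > replace > insert > delete,
then listing the resulting alignment 'bddaee' -> 'bacedaac' left to right:
  Step 1: keep 'b'
  Step 2: insert 'a' [insertion #1]
  Step 3: insert 'c' [insertion #2]
  Step 4: replace d->e
  Step 5: keep 'd'
  Step 6: keep 'a'
  Step 7: replace e->a
  Step 8: replace e->c
Total insertions: 2

2


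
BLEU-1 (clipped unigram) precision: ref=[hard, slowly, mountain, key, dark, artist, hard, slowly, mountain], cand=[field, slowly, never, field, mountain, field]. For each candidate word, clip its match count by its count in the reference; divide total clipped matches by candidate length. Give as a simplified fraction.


Reference word counts: {'artist': 1, 'dark': 1, 'hard': 2, 'key': 1, 'mountain': 2, 'slowly': 2}
Checking each candidate word (with clipping):
  'field' -> not in reference -> no match (matches: 0)
  'slowly' -> in reference (ref count 2, used 1/2) -> match (matches: 1)
  'never' -> not in reference -> no match (matches: 1)
  'field' -> not in reference -> no match (matches: 1)
  'mountain' -> in reference (ref count 2, used 1/2) -> match (matches: 2)
  'field' -> not in reference -> no match (matches: 2)
Clipped matches: 2, Candidate length: 6
Precision = 2/6 = 1/3

1/3


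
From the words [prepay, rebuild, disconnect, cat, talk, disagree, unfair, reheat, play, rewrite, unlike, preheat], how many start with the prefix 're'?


Checking each word for prefix 're':
  'prepay' -> no (count: 0)
  'rebuild' -> YES, starts with 're' (count: 1)
  'disconnect' -> no (count: 1)
  'cat' -> no (count: 1)
  'talk' -> no (count: 1)
  'disagree' -> no (count: 1)
  'unfair' -> no (count: 1)
  'reheat' -> YES, starts with 're' (count: 2)
  'play' -> no (count: 2)
  'rewrite' -> YES, starts with 're' (count: 3)
  'unlike' -> no (count: 3)
  'preheat' -> no (count: 3)
Total with prefix 're': 3

3
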